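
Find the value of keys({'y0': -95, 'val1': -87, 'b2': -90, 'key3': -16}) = ['y0', 'val1', 'b2', 'key3']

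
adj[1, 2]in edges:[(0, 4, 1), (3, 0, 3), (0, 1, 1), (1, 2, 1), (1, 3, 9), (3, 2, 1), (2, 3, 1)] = 1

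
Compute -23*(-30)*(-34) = -23460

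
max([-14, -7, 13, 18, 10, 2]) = 18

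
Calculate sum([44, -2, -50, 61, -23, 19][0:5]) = 30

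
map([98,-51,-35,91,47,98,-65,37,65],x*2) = 98*2=196, -51*2=-102, -35*2=-70, 91*2=182, 47*2=94, 98*2=196, -65*2=-130, 37*2=74, 65*2=130
= [196, -102, -70, 182, 94, 196, -130, 74, 130]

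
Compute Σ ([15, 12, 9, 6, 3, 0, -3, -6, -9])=27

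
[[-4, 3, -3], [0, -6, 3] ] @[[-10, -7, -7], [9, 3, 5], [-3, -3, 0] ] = C[0][0] = (-4)*(-10) + (3)*(9) + (-3)*(-3) = 76
C[0][1] = (-4)*(-7) + (3)*(3) + (-3)*(-3) = 46
C[0][2] = (-4)*(-7) + (3)*(5) + (-3)*(0) = 43
C[1][0] = (0)*(-10) + (-6)*(9) + (3)*(-3) = -63
C[1][1] = (0)*(-7) + (-6)*(3) + (3)*(-3) = -27
C[1][2] = (0)*(-7) + (-6)*(5) + (3)*(0) = -30
= [[76, 46, 43], [-63, -27, -30]]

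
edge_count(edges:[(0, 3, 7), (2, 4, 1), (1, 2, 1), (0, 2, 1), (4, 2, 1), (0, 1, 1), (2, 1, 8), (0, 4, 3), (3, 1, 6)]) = 9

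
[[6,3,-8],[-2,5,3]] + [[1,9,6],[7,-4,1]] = [[7, 12, -2], [5, 1, 4]]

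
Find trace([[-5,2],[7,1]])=diagonal: (-5) + 1
= -4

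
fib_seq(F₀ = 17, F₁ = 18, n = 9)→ [17, 18, 35, 53, 88, 141, 229, 370, 599]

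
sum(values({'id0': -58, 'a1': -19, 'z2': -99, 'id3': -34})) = -210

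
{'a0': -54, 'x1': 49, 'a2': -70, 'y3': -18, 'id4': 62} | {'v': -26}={'a0': -54, 'x1': 49, 'a2': -70, 'y3': -18, 'id4': 62, 'v': -26}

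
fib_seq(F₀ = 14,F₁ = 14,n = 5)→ [14, 14, 28, 42, 70]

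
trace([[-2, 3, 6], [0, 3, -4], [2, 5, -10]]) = diagonal: (-2) + 3 + (-10)
= -9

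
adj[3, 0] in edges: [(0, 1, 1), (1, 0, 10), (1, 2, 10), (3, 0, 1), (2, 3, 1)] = 1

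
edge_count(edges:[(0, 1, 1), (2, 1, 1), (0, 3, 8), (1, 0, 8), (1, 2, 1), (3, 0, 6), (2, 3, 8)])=7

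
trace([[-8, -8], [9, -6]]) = diagonal: (-8) + (-6)
= -14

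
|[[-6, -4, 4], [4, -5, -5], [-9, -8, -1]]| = -294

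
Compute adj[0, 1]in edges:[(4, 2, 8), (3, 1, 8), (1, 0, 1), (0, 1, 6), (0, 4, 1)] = 6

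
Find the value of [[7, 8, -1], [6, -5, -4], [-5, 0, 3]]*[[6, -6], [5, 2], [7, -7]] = [[75, -19], [-17, -18], [-9, 9]]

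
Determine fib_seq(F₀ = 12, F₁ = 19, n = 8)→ F_2 = F_1 + F_0 = 31
F_3 = F_2 + F_1 = 50
F_4 = F_3 + F_2 = 81
...
= [12, 19, 31, 50, 81, 131, 212, 343]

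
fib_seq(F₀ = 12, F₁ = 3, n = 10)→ [12, 3, 15, 18, 33, 51, 84, 135, 219, 354]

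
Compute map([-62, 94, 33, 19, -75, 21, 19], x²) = (-62)²=3844, (94)²=8836, (33)²=1089, (19)²=361, (-75)²=5625, (21)²=441, (19)²=361
= [3844, 8836, 1089, 361, 5625, 441, 361]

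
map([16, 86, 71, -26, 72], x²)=[256, 7396, 5041, 676, 5184]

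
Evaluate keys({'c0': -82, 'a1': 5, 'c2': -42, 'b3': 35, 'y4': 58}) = ['c0', 'a1', 'c2', 'b3', 'y4']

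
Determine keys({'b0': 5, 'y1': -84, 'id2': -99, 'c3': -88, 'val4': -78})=['b0', 'y1', 'id2', 'c3', 'val4']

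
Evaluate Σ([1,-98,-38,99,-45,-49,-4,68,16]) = 1 + (-98) + (-38) + 99 + (-45) + (-49) + (-4) + 68 + 16
= -50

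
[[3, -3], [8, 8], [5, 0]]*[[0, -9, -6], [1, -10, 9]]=[[-3, 3, -45], [8, -152, 24], [0, -45, -30]]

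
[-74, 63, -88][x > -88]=keep x where x > -88: -74✓, 63✓, -88✗
= [-74, 63]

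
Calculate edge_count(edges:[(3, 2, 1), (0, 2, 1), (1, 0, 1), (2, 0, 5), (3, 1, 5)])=5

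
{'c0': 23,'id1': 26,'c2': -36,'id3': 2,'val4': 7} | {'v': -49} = {'c0': 23, 'id1': 26, 'c2': -36, 'id3': 2, 'val4': 7, 'v': -49}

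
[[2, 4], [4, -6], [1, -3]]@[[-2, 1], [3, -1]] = C[0][0] = (2)*(-2) + (4)*(3) = 8
C[0][1] = (2)*(1) + (4)*(-1) = -2
C[1][0] = (4)*(-2) + (-6)*(3) = -26
C[1][1] = (4)*(1) + (-6)*(-1) = 10
C[2][0] = (1)*(-2) + (-3)*(3) = -11
C[2][1] = (1)*(1) + (-3)*(-1) = 4
= [[8, -2], [-26, 10], [-11, 4]]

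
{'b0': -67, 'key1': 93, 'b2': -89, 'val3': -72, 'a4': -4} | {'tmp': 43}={'b0': -67, 'key1': 93, 'b2': -89, 'val3': -72, 'a4': -4, 'tmp': 43}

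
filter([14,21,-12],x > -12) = keep x where x > -12: 14✓, 21✓, -12✗
= [14, 21]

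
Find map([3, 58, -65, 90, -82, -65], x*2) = [6, 116, -130, 180, -164, -130]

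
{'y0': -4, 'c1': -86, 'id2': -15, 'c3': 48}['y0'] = -4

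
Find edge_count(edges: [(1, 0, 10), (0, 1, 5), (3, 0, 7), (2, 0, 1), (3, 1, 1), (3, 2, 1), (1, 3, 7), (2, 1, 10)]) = 8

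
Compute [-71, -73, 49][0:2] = [-71, -73]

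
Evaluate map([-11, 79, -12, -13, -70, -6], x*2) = -11*2=-22, 79*2=158, -12*2=-24, -13*2=-26, -70*2=-140, -6*2=-12
= [-22, 158, -24, -26, -140, -12]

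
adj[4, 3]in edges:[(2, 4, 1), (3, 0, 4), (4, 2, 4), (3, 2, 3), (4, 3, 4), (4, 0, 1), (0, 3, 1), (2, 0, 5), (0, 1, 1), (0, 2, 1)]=4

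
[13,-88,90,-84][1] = -88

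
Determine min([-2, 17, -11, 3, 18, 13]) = -11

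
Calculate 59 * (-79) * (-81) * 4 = 1510164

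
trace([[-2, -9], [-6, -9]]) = -11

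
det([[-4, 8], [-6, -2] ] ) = (-4)*(-2) - (8)*(-6)
= 56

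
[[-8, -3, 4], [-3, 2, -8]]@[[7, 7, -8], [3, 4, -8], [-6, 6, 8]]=[[-89, -44, 120], [33, -61, -56]]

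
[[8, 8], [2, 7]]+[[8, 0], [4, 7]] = [[16, 8], [6, 14]]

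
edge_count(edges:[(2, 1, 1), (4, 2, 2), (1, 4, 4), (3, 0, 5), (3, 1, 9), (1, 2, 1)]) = 6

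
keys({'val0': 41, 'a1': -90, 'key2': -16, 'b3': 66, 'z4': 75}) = ['val0', 'a1', 'key2', 'b3', 'z4']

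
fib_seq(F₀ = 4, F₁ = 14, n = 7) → F_2 = F_1 + F_0 = 18
F_3 = F_2 + F_1 = 32
F_4 = F_3 + F_2 = 50
...
= [4, 14, 18, 32, 50, 82, 132]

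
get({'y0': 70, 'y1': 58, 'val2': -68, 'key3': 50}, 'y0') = 70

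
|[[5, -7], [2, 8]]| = 54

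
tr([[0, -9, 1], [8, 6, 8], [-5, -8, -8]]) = -2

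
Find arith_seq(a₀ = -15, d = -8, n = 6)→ a_0 = -15 + 0*-8 = -15
a_1 = -15 + 1*-8 = -23
a_2 = -15 + 2*-8 = -31
...
= [-15, -23, -31, -39, -47, -55]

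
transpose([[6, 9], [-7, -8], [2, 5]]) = [[6, -7, 2], [9, -8, 5]]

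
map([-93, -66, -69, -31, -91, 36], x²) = [8649, 4356, 4761, 961, 8281, 1296]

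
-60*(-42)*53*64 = 8547840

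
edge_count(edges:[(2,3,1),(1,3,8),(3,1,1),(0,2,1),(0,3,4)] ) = 5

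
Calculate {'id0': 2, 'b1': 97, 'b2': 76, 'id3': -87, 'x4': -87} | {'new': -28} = {'id0': 2, 'b1': 97, 'b2': 76, 'id3': -87, 'x4': -87, 'new': -28}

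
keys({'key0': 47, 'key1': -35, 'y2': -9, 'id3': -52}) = ['key0', 'key1', 'y2', 'id3']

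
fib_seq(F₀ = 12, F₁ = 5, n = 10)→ F_2 = F_1 + F_0 = 17
F_3 = F_2 + F_1 = 22
F_4 = F_3 + F_2 = 39
...
= [12, 5, 17, 22, 39, 61, 100, 161, 261, 422]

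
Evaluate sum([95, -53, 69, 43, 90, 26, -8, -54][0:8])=slice → [95, -53, 69, 43, 90, 26, -8, -54]
95 + (-53) + 69 + 43 + 90 + 26 + (-8) + (-54)
= 208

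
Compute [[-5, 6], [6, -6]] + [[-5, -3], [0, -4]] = [[-10, 3], [6, -10]]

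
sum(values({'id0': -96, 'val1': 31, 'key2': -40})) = -105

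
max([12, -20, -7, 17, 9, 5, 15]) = 17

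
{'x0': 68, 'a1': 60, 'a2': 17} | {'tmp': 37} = {'x0': 68, 'a1': 60, 'a2': 17, 'tmp': 37}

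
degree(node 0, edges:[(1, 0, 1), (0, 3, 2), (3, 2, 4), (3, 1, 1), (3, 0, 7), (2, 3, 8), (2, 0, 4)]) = incident: (1,0), (0,3), (3,0), (2,0)
= 4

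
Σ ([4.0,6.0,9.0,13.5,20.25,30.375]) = 83.125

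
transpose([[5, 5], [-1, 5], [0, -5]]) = [[5, -1, 0], [5, 5, -5]]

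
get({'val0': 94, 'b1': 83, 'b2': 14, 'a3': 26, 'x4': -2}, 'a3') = 26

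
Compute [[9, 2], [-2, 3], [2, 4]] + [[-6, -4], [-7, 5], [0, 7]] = [[3, -2], [-9, 8], [2, 11]]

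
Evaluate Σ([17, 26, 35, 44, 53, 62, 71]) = 308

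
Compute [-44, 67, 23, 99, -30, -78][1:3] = [67, 23]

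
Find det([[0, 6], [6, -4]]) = -36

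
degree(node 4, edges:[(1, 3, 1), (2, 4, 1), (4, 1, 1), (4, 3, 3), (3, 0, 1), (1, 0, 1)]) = 3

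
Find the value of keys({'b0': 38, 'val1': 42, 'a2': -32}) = ['b0', 'val1', 'a2']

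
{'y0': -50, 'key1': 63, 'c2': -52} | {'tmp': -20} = {'y0': -50, 'key1': 63, 'c2': -52, 'tmp': -20}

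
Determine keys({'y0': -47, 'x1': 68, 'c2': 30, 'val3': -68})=['y0', 'x1', 'c2', 'val3']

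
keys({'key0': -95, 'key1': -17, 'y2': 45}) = ['key0', 'key1', 'y2']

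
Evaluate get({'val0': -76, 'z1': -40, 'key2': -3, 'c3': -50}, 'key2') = -3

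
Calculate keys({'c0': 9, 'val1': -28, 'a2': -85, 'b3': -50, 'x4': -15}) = ['c0', 'val1', 'a2', 'b3', 'x4']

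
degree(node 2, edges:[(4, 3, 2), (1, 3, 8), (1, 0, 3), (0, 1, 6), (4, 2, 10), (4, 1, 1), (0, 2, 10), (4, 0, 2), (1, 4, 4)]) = 2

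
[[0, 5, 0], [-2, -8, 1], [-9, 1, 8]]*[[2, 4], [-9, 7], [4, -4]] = C[0][0] = (0)*(2) + (5)*(-9) + (0)*(4) = -45
C[0][1] = (0)*(4) + (5)*(7) + (0)*(-4) = 35
C[1][0] = (-2)*(2) + (-8)*(-9) + (1)*(4) = 72
C[1][1] = (-2)*(4) + (-8)*(7) + (1)*(-4) = -68
C[2][0] = (-9)*(2) + (1)*(-9) + (8)*(4) = 5
C[2][1] = (-9)*(4) + (1)*(7) + (8)*(-4) = -61
= [[-45, 35], [72, -68], [5, -61]]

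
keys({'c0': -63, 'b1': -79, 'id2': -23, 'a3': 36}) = ['c0', 'b1', 'id2', 'a3']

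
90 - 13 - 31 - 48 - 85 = -87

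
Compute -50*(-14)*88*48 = 2956800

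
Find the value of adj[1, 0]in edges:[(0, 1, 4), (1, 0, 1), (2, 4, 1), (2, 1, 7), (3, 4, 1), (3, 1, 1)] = 1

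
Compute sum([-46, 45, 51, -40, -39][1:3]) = 96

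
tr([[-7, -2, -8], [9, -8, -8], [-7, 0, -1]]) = -16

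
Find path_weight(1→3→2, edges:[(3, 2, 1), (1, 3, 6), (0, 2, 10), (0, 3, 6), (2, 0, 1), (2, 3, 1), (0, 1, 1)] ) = w(1→3)=6 + w(3→2)=1
= 7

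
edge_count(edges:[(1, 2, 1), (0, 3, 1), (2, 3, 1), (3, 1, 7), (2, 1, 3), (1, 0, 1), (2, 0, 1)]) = 7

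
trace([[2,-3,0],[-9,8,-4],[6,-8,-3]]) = diagonal: 2 + 8 + (-3)
= 7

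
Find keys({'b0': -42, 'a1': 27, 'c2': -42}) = ['b0', 'a1', 'c2']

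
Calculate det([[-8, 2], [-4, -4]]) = (-8)*(-4) - (2)*(-4)
= 40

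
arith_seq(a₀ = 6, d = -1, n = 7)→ a_0 = 6 + 0*-1 = 6
a_1 = 6 + 1*-1 = 5
a_2 = 6 + 2*-1 = 4
...
= [6, 5, 4, 3, 2, 1, 0]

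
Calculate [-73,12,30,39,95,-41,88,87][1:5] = [12, 30, 39, 95]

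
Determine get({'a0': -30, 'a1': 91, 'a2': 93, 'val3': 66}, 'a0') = -30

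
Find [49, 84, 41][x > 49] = [84]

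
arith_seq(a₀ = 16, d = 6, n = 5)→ a_0 = 16 + 0*6 = 16
a_1 = 16 + 1*6 = 22
a_2 = 16 + 2*6 = 28
...
= [16, 22, 28, 34, 40]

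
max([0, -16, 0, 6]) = 6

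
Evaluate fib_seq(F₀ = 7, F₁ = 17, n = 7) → [7, 17, 24, 41, 65, 106, 171]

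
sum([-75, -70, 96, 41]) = (-75) + (-70) + 96 + 41
= -8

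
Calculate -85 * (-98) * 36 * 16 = 4798080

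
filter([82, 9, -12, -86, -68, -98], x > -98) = [82, 9, -12, -86, -68]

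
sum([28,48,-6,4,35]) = 28 + 48 + (-6) + 4 + 35
= 109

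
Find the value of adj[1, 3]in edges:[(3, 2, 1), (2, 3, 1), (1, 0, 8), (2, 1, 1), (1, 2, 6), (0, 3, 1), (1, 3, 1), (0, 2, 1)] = 1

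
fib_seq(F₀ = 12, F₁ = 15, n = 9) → [12, 15, 27, 42, 69, 111, 180, 291, 471]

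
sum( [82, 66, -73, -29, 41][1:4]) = slice → [66, -73, -29]
66 + (-73) + (-29)
= -36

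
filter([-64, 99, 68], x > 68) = [99]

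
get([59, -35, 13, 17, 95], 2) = 13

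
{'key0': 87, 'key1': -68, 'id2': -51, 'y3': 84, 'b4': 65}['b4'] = 65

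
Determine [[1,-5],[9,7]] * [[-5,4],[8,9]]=C[0][0] = (1)*(-5) + (-5)*(8) = -45
C[0][1] = (1)*(4) + (-5)*(9) = -41
C[1][0] = (9)*(-5) + (7)*(8) = 11
C[1][1] = (9)*(4) + (7)*(9) = 99
= [[-45, -41], [11, 99]]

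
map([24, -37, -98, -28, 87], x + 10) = [34, -27, -88, -18, 97]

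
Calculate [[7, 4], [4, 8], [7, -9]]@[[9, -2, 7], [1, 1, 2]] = [[67, -10, 57], [44, 0, 44], [54, -23, 31]]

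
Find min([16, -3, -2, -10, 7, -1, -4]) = -10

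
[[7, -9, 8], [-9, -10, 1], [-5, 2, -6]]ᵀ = [[7, -9, -5], [-9, -10, 2], [8, 1, -6]]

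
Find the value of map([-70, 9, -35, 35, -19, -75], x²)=[4900, 81, 1225, 1225, 361, 5625]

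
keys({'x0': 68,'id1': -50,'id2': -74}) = ['x0', 'id1', 'id2']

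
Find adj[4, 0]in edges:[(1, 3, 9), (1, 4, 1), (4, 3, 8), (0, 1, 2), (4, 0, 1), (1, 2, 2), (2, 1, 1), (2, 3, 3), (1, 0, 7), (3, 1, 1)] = 1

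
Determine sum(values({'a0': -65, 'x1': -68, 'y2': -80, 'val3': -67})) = (-65) + (-68) + (-80) + (-67)
= -280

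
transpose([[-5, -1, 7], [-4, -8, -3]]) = [[-5, -4], [-1, -8], [7, -3]]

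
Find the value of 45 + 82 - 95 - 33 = -1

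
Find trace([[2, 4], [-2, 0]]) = diagonal: 2 + 0
= 2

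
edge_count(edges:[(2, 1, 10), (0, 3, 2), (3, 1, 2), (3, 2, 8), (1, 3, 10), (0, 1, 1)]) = 6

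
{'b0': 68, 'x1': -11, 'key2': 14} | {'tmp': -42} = {'b0': 68, 'x1': -11, 'key2': 14, 'tmp': -42}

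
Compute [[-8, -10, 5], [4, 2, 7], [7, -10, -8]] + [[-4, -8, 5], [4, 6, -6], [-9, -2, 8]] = [[-12, -18, 10], [8, 8, 1], [-2, -12, 0]]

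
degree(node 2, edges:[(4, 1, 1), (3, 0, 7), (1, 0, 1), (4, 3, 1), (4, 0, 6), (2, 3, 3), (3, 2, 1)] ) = 2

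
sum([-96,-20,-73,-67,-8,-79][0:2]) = -116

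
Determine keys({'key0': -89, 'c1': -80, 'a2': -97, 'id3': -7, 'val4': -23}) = ['key0', 'c1', 'a2', 'id3', 'val4']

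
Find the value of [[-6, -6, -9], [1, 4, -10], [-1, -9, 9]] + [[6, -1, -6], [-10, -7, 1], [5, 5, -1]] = [[0, -7, -15], [-9, -3, -9], [4, -4, 8]]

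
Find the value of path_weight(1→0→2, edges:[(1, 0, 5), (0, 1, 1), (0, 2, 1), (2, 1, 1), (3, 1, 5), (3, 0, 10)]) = w(1→0)=5 + w(0→2)=1
= 6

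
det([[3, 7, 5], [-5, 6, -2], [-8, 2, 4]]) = (1)*(3)*det([[6, -2], [2, 4]]) + (-1)*(7)*det([[-5, -2], [-8, 4]]) + (1)*(5)*det([[-5, 6], [-8, 2]])
= 84 + 252 + 190
= 526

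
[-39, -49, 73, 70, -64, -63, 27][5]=-63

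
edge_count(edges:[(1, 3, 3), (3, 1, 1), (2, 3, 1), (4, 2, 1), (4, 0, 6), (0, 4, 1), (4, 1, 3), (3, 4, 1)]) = 8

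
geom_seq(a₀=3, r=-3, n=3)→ [3, -9, 27]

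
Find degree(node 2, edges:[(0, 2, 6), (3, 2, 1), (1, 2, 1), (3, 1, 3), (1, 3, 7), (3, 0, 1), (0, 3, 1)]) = incident: (0,2), (3,2), (1,2)
= 3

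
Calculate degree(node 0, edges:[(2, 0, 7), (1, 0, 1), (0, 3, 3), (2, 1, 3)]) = incident: (2,0), (1,0), (0,3)
= 3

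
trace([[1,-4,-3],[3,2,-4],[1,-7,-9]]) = diagonal: 1 + 2 + (-9)
= -6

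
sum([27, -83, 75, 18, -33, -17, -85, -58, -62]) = -218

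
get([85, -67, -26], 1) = -67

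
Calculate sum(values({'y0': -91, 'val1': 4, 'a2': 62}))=-25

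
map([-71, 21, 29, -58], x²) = [5041, 441, 841, 3364]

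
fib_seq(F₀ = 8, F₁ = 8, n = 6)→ F_2 = F_1 + F_0 = 16
F_3 = F_2 + F_1 = 24
F_4 = F_3 + F_2 = 40
...
= [8, 8, 16, 24, 40, 64]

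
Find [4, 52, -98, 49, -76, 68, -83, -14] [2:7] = [-98, 49, -76, 68, -83]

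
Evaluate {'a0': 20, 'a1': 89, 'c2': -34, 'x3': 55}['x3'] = 55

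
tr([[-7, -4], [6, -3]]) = -10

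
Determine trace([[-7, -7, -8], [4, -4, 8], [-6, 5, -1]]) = diagonal: (-7) + (-4) + (-1)
= -12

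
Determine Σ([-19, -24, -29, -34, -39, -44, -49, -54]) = (-19) + (-24) + (-29) + (-34) + (-39) + (-44) + (-49) + (-54)
= -292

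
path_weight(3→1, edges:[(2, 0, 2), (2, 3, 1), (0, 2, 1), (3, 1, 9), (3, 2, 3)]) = 9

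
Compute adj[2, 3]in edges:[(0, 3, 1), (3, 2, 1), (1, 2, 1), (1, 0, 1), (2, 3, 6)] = 6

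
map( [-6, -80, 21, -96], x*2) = -6*2=-12, -80*2=-160, 21*2=42, -96*2=-192
= [-12, -160, 42, -192]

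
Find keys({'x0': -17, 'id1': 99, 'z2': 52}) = ['x0', 'id1', 'z2']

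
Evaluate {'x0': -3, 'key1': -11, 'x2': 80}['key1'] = -11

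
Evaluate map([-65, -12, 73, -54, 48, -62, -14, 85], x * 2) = -65*2=-130, -12*2=-24, 73*2=146, -54*2=-108, 48*2=96, -62*2=-124, -14*2=-28, 85*2=170
= [-130, -24, 146, -108, 96, -124, -28, 170]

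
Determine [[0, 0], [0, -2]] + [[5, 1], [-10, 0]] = [[5, 1], [-10, -2]]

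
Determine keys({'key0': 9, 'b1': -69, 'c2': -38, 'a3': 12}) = ['key0', 'b1', 'c2', 'a3']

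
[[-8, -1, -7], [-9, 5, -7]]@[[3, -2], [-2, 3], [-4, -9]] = C[0][0] = (-8)*(3) + (-1)*(-2) + (-7)*(-4) = 6
C[0][1] = (-8)*(-2) + (-1)*(3) + (-7)*(-9) = 76
C[1][0] = (-9)*(3) + (5)*(-2) + (-7)*(-4) = -9
C[1][1] = (-9)*(-2) + (5)*(3) + (-7)*(-9) = 96
= [[6, 76], [-9, 96]]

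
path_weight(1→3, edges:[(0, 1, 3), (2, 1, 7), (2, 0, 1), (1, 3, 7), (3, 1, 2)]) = 7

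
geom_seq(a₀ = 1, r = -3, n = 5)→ [1, -3, 9, -27, 81]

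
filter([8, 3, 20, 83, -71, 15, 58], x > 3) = keep x where x > 3: 8✓, 3✗, 20✓, 83✓, -71✗, 15✓, 58✓
= [8, 20, 83, 15, 58]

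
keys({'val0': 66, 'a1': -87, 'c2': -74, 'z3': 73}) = ['val0', 'a1', 'c2', 'z3']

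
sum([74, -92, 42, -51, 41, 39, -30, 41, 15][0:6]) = slice → [74, -92, 42, -51, 41, 39]
74 + (-92) + 42 + (-51) + 41 + 39
= 53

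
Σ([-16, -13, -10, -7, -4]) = (-16) + (-13) + (-10) + (-7) + (-4)
= -50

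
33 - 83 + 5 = -45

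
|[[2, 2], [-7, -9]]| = -4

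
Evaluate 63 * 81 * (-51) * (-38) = 9889614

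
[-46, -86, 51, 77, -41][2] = 51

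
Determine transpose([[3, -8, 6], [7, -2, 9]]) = [[3, 7], [-8, -2], [6, 9]]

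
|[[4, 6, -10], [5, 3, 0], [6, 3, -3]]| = 84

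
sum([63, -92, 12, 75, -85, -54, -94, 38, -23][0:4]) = 58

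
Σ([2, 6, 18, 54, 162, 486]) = 728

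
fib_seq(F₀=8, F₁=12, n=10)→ F_2 = F_1 + F_0 = 20
F_3 = F_2 + F_1 = 32
F_4 = F_3 + F_2 = 52
...
= [8, 12, 20, 32, 52, 84, 136, 220, 356, 576]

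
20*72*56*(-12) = -967680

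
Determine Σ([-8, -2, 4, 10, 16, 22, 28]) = (-8) + (-2) + 4 + 10 + 16 + 22 + 28
= 70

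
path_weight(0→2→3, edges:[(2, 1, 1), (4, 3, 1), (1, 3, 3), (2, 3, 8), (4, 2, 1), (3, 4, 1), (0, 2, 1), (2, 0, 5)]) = 9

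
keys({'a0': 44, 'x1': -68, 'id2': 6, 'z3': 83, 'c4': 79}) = ['a0', 'x1', 'id2', 'z3', 'c4']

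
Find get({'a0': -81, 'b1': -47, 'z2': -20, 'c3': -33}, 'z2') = -20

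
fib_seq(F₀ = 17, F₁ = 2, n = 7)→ F_2 = F_1 + F_0 = 19
F_3 = F_2 + F_1 = 21
F_4 = F_3 + F_2 = 40
...
= [17, 2, 19, 21, 40, 61, 101]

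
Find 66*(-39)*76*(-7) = 1369368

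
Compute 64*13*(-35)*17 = -495040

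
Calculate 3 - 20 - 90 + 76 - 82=-113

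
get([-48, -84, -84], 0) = -48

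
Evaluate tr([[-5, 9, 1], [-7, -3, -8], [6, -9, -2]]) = -10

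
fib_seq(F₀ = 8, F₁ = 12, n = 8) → [8, 12, 20, 32, 52, 84, 136, 220]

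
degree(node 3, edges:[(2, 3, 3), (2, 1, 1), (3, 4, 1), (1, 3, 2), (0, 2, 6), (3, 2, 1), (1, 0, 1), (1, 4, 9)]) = 4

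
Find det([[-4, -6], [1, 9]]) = (-4)*(9) - (-6)*(1)
= -30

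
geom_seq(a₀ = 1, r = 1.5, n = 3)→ [1.0, 1.5, 2.25]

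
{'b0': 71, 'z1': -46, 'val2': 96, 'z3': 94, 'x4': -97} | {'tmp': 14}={'b0': 71, 'z1': -46, 'val2': 96, 'z3': 94, 'x4': -97, 'tmp': 14}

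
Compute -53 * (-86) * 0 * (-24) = 0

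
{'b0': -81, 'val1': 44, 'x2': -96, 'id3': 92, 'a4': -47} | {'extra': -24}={'b0': -81, 'val1': 44, 'x2': -96, 'id3': 92, 'a4': -47, 'extra': -24}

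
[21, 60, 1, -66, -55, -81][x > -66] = [21, 60, 1, -55]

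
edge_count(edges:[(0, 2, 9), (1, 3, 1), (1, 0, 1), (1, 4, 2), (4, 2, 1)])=5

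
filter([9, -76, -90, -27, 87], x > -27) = keep x where x > -27: 9✓, -76✗, -90✗, -27✗, 87✓
= [9, 87]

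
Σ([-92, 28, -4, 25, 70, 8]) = 35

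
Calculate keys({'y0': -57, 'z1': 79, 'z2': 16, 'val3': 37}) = ['y0', 'z1', 'z2', 'val3']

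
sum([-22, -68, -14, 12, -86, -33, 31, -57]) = (-22) + (-68) + (-14) + 12 + (-86) + (-33) + 31 + (-57)
= -237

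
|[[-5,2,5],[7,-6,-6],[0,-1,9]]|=(1)*(-5)*det([[-6, -6], [-1, 9]]) + (-1)*(2)*det([[7, -6], [0, 9]]) + (1)*(5)*det([[7, -6], [0, -1]])
= 300 + -126 + -35
= 139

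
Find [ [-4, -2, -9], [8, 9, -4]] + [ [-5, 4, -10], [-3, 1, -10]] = [[-9, 2, -19], [5, 10, -14]]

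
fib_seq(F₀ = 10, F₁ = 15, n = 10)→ [10, 15, 25, 40, 65, 105, 170, 275, 445, 720]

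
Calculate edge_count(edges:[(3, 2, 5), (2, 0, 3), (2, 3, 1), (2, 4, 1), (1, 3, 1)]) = 5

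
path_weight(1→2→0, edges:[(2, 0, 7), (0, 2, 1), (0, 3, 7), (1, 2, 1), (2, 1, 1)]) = w(1→2)=1 + w(2→0)=7
= 8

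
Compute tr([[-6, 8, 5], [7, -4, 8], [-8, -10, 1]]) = diagonal: (-6) + (-4) + 1
= -9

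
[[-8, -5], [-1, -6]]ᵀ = [[-8, -1], [-5, -6]]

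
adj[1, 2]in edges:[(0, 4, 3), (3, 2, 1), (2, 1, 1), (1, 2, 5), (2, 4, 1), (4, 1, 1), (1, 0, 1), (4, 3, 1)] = 5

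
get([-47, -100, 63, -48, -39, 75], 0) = -47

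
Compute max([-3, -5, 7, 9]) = 9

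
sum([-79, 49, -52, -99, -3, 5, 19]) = (-79) + 49 + (-52) + (-99) + (-3) + 5 + 19
= -160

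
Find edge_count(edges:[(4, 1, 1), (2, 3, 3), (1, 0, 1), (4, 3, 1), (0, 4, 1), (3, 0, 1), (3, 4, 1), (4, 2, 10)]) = 8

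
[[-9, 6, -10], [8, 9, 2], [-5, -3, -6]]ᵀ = [[-9, 8, -5], [6, 9, -3], [-10, 2, -6]]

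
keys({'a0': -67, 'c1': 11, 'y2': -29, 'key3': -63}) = ['a0', 'c1', 'y2', 'key3']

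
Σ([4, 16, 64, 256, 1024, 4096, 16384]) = 21844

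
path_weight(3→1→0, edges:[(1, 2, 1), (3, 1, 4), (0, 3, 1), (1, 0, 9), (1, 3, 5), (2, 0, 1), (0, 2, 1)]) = 13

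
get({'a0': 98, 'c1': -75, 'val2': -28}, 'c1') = -75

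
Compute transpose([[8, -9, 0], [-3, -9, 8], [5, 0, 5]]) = [[8, -3, 5], [-9, -9, 0], [0, 8, 5]]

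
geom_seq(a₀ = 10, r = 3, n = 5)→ [10, 30, 90, 270, 810]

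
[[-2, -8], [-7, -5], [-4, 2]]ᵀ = [[-2, -7, -4], [-8, -5, 2]]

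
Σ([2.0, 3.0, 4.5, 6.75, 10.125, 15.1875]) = 41.5625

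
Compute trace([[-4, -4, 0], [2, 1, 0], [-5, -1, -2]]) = diagonal: (-4) + 1 + (-2)
= -5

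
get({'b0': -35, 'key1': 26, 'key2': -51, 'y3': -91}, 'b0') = -35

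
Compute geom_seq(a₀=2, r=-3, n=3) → a_0 = 2*(-3)^0 = 2
a_1 = 2*(-3)^1 = -6
a_2 = 2*(-3)^2 = 18
= [2, -6, 18]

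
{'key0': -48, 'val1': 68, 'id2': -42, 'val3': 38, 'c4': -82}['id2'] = -42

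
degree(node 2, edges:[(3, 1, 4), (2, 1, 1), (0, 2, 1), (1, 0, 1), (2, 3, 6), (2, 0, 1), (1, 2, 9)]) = 5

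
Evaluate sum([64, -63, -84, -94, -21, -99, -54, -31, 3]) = -379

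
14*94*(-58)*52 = -3969056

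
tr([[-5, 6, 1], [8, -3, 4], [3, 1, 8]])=diagonal: (-5) + (-3) + 8
= 0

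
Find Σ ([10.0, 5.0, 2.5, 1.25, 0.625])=19.375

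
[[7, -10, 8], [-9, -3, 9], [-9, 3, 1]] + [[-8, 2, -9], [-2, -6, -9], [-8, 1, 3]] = [[-1, -8, -1], [-11, -9, 0], [-17, 4, 4]]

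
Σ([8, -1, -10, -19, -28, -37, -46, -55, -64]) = 8 + (-1) + (-10) + (-19) + (-28) + (-37) + (-46) + (-55) + (-64)
= -252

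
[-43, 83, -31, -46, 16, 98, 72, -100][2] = -31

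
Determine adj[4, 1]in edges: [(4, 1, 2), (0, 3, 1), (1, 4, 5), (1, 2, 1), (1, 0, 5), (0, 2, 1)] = 2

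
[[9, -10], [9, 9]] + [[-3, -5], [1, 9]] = [[6, -15], [10, 18]]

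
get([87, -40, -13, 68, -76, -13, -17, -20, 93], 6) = -17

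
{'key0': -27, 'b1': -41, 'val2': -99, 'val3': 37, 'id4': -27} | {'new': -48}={'key0': -27, 'b1': -41, 'val2': -99, 'val3': 37, 'id4': -27, 'new': -48}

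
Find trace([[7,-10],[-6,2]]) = diagonal: 7 + 2
= 9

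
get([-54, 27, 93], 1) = 27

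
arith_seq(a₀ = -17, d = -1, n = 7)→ [-17, -18, -19, -20, -21, -22, -23]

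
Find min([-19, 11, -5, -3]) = -19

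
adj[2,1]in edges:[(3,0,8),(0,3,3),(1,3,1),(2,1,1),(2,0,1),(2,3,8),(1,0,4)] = 1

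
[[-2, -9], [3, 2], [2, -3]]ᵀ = [[-2, 3, 2], [-9, 2, -3]]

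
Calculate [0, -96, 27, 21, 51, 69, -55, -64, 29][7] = -64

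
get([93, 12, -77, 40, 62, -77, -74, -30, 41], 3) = 40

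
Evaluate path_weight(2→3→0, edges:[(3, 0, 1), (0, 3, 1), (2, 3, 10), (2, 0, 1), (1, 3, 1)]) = 11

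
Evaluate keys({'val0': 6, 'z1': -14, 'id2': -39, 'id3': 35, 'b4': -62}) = ['val0', 'z1', 'id2', 'id3', 'b4']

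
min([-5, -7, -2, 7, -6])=-7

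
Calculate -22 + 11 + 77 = 66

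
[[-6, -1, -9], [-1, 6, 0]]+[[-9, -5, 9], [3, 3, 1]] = [[-15, -6, 0], [2, 9, 1]]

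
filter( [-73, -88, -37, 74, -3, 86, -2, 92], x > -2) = [74, 86, 92]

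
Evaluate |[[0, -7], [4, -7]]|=(0)*(-7) - (-7)*(4)
= 28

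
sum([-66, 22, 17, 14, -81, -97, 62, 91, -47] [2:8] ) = slice → [17, 14, -81, -97, 62, 91]
17 + 14 + (-81) + (-97) + 62 + 91
= 6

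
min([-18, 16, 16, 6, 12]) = -18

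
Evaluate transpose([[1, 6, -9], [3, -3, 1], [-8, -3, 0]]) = [[1, 3, -8], [6, -3, -3], [-9, 1, 0]]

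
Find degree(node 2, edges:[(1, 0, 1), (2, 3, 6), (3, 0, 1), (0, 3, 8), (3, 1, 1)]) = incident: (2,3)
= 1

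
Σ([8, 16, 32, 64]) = 8 + 16 + 32 + 64
= 120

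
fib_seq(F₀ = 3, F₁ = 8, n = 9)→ F_2 = F_1 + F_0 = 11
F_3 = F_2 + F_1 = 19
F_4 = F_3 + F_2 = 30
...
= [3, 8, 11, 19, 30, 49, 79, 128, 207]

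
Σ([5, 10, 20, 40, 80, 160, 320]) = 635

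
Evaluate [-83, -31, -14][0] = -83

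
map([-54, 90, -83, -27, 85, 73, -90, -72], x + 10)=-54+10=-44, 90+10=100, -83+10=-73, -27+10=-17, 85+10=95, 73+10=83, -90+10=-80, -72+10=-62
= [-44, 100, -73, -17, 95, 83, -80, -62]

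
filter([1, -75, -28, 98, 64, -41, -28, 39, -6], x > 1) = [98, 64, 39]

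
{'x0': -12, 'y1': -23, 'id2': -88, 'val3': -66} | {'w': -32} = {'x0': -12, 'y1': -23, 'id2': -88, 'val3': -66, 'w': -32}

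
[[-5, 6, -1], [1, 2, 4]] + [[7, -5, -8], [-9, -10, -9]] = [[2, 1, -9], [-8, -8, -5]]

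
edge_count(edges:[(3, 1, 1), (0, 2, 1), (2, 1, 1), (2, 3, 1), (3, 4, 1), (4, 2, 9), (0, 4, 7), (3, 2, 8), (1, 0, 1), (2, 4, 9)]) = 10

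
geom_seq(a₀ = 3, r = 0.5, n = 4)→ a_0 = 3*0.5^0 = 3.0
a_1 = 3*0.5^1 = 1.5
a_2 = 3*0.5^2 = 0.75
...
= [3.0, 1.5, 0.75, 0.375]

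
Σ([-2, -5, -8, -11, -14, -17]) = (-2) + (-5) + (-8) + (-11) + (-14) + (-17)
= -57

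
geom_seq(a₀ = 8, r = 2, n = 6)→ a_0 = 8*2^0 = 8
a_1 = 8*2^1 = 16
a_2 = 8*2^2 = 32
...
= [8, 16, 32, 64, 128, 256]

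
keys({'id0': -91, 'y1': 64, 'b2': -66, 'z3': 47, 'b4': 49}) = ['id0', 'y1', 'b2', 'z3', 'b4']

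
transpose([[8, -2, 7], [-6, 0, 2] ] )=[[8, -6], [-2, 0], [7, 2]]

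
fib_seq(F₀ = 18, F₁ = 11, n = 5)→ [18, 11, 29, 40, 69]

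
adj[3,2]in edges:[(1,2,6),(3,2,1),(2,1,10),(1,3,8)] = 1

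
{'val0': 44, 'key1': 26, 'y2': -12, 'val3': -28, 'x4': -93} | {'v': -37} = {'val0': 44, 'key1': 26, 'y2': -12, 'val3': -28, 'x4': -93, 'v': -37}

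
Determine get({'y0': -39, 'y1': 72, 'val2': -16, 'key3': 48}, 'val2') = -16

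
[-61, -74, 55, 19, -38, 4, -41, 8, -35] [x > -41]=keep x where x > -41: -61✗, -74✗, 55✓, 19✓, -38✓, 4✓, -41✗, 8✓, -35✓
= [55, 19, -38, 4, 8, -35]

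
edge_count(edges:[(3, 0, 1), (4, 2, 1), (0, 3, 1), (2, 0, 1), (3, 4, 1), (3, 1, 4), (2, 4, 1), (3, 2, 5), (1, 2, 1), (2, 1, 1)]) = 10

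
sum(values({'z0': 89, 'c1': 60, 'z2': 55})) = 204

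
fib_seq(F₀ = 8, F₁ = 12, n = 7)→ F_2 = F_1 + F_0 = 20
F_3 = F_2 + F_1 = 32
F_4 = F_3 + F_2 = 52
...
= [8, 12, 20, 32, 52, 84, 136]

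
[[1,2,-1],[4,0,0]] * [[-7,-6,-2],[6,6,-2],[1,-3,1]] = C[0][0] = (1)*(-7) + (2)*(6) + (-1)*(1) = 4
C[0][1] = (1)*(-6) + (2)*(6) + (-1)*(-3) = 9
C[0][2] = (1)*(-2) + (2)*(-2) + (-1)*(1) = -7
C[1][0] = (4)*(-7) + (0)*(6) + (0)*(1) = -28
C[1][1] = (4)*(-6) + (0)*(6) + (0)*(-3) = -24
C[1][2] = (4)*(-2) + (0)*(-2) + (0)*(1) = -8
= [[4, 9, -7], [-28, -24, -8]]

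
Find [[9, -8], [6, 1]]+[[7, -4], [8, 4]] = [[16, -12], [14, 5]]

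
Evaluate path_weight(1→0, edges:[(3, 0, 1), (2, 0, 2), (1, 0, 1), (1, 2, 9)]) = w(1→0)=1
= 1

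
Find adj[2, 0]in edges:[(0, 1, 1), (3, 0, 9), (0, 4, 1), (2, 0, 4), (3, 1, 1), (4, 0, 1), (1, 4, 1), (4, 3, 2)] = 4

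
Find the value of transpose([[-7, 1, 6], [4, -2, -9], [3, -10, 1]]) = [[-7, 4, 3], [1, -2, -10], [6, -9, 1]]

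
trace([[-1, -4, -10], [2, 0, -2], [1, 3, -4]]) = -5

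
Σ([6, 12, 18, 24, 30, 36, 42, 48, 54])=270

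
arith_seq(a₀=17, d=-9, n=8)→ a_0 = 17 + 0*-9 = 17
a_1 = 17 + 1*-9 = 8
a_2 = 17 + 2*-9 = -1
...
= [17, 8, -1, -10, -19, -28, -37, -46]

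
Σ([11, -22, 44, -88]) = -55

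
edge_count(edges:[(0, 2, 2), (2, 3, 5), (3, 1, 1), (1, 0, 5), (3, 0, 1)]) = 5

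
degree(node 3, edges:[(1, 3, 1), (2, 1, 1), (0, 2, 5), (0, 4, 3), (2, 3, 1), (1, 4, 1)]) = incident: (1,3), (2,3)
= 2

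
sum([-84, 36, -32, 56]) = -24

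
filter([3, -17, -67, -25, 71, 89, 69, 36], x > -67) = keep x where x > -67: 3✓, -17✓, -67✗, -25✓, 71✓, 89✓, 69✓, 36✓
= [3, -17, -25, 71, 89, 69, 36]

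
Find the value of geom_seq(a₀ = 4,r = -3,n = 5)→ a_0 = 4*(-3)^0 = 4
a_1 = 4*(-3)^1 = -12
a_2 = 4*(-3)^2 = 36
...
= [4, -12, 36, -108, 324]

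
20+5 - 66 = -41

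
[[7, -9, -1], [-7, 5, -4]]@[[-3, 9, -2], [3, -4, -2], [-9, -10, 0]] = C[0][0] = (7)*(-3) + (-9)*(3) + (-1)*(-9) = -39
C[0][1] = (7)*(9) + (-9)*(-4) + (-1)*(-10) = 109
C[0][2] = (7)*(-2) + (-9)*(-2) + (-1)*(0) = 4
C[1][0] = (-7)*(-3) + (5)*(3) + (-4)*(-9) = 72
C[1][1] = (-7)*(9) + (5)*(-4) + (-4)*(-10) = -43
C[1][2] = (-7)*(-2) + (5)*(-2) + (-4)*(0) = 4
= [[-39, 109, 4], [72, -43, 4]]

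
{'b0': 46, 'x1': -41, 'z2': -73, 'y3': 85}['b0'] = 46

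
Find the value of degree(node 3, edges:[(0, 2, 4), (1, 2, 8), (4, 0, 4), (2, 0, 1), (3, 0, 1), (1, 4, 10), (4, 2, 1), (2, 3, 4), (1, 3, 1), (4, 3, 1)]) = 4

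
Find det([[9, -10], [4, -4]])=(9)*(-4) - (-10)*(4)
= 4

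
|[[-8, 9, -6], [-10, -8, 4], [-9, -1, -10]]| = -1524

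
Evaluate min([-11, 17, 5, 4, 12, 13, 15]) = -11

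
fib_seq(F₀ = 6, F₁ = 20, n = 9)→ F_2 = F_1 + F_0 = 26
F_3 = F_2 + F_1 = 46
F_4 = F_3 + F_2 = 72
...
= [6, 20, 26, 46, 72, 118, 190, 308, 498]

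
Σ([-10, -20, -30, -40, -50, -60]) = -210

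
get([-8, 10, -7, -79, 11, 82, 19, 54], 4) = 11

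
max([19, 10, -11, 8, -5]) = 19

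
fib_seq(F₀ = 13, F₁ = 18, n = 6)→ F_2 = F_1 + F_0 = 31
F_3 = F_2 + F_1 = 49
F_4 = F_3 + F_2 = 80
...
= [13, 18, 31, 49, 80, 129]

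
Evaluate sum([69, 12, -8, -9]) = 64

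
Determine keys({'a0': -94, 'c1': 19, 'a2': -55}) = ['a0', 'c1', 'a2']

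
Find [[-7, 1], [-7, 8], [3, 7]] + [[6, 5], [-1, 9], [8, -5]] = [[-1, 6], [-8, 17], [11, 2]]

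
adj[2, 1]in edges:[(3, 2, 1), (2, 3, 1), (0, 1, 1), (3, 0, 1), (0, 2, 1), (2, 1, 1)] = 1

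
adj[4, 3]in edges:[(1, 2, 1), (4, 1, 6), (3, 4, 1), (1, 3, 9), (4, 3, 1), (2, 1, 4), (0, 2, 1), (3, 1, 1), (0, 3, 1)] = 1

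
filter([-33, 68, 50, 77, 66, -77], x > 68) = [77]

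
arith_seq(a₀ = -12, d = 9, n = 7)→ a_0 = -12 + 0*9 = -12
a_1 = -12 + 1*9 = -3
a_2 = -12 + 2*9 = 6
...
= [-12, -3, 6, 15, 24, 33, 42]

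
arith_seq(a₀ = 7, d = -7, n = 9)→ [7, 0, -7, -14, -21, -28, -35, -42, -49]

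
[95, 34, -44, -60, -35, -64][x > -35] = keep x where x > -35: 95✓, 34✓, -44✗, -60✗, -35✗, -64✗
= [95, 34]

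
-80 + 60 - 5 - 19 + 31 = -13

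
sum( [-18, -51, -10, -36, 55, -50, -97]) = -207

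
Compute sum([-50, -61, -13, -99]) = (-50) + (-61) + (-13) + (-99)
= -223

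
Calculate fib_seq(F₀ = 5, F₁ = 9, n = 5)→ F_2 = F_1 + F_0 = 14
F_3 = F_2 + F_1 = 23
F_4 = F_3 + F_2 = 37
= [5, 9, 14, 23, 37]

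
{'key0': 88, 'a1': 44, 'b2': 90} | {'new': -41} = {'key0': 88, 'a1': 44, 'b2': 90, 'new': -41}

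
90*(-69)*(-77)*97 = 46382490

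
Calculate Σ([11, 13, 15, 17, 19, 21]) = 11 + 13 + 15 + 17 + 19 + 21
= 96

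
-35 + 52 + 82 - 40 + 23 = 82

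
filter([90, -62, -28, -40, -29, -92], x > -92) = keep x where x > -92: 90✓, -62✓, -28✓, -40✓, -29✓, -92✗
= [90, -62, -28, -40, -29]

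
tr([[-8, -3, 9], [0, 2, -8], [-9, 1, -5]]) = diagonal: (-8) + 2 + (-5)
= -11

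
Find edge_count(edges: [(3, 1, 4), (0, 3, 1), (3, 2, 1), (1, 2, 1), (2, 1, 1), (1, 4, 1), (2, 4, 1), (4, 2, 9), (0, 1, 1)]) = 9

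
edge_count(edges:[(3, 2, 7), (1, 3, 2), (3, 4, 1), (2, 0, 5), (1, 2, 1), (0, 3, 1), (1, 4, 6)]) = 7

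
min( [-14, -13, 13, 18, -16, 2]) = -16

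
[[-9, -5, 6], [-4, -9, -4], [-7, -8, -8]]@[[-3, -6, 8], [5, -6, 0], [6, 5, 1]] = C[0][0] = (-9)*(-3) + (-5)*(5) + (6)*(6) = 38
C[0][1] = (-9)*(-6) + (-5)*(-6) + (6)*(5) = 114
C[0][2] = (-9)*(8) + (-5)*(0) + (6)*(1) = -66
C[1][0] = (-4)*(-3) + (-9)*(5) + (-4)*(6) = -57
C[1][1] = (-4)*(-6) + (-9)*(-6) + (-4)*(5) = 58
C[1][2] = (-4)*(8) + (-9)*(0) + (-4)*(1) = -36
... (3 more cells)
= [[38, 114, -66], [-57, 58, -36], [-67, 50, -64]]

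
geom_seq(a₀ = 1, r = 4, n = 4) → a_0 = 1*4^0 = 1
a_1 = 1*4^1 = 4
a_2 = 1*4^2 = 16
...
= [1, 4, 16, 64]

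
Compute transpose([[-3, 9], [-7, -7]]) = [[-3, -7], [9, -7]]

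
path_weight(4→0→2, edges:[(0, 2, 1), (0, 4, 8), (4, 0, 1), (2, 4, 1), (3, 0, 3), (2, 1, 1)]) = 2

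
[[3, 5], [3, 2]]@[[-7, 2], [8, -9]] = [[19, -39], [-5, -12]]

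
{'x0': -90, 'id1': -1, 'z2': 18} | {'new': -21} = {'x0': -90, 'id1': -1, 'z2': 18, 'new': -21}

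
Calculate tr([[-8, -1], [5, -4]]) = -12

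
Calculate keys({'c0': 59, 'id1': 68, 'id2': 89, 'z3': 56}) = ['c0', 'id1', 'id2', 'z3']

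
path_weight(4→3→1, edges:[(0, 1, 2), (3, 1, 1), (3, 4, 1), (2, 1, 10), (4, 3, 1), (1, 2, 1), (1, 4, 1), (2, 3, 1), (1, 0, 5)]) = w(4→3)=1 + w(3→1)=1
= 2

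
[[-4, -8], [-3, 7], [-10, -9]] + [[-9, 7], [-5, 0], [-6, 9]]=[[-13, -1], [-8, 7], [-16, 0]]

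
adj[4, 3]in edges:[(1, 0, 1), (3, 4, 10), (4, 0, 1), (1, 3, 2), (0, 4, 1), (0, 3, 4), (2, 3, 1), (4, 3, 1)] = 1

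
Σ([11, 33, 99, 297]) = 11 + 33 + 99 + 297
= 440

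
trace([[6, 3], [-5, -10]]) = diagonal: 6 + (-10)
= -4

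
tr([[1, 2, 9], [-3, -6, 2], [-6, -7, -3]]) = -8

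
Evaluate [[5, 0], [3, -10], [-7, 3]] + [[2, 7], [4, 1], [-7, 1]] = [[7, 7], [7, -9], [-14, 4]]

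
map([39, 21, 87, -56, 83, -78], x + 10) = [49, 31, 97, -46, 93, -68]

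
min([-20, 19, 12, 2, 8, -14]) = -20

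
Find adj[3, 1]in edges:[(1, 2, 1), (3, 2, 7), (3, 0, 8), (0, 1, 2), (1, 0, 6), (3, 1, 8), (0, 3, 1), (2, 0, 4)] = 8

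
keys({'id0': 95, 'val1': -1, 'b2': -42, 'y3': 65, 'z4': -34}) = ['id0', 'val1', 'b2', 'y3', 'z4']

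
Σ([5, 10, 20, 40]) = 5 + 10 + 20 + 40
= 75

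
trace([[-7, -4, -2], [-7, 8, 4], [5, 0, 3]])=diagonal: (-7) + 8 + 3
= 4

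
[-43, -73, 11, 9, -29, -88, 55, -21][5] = -88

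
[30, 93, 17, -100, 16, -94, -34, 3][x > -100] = [30, 93, 17, 16, -94, -34, 3]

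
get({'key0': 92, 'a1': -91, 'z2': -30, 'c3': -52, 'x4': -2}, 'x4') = -2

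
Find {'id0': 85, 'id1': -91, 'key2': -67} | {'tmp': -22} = {'id0': 85, 'id1': -91, 'key2': -67, 'tmp': -22}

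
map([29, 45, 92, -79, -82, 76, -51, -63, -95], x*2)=[58, 90, 184, -158, -164, 152, -102, -126, -190]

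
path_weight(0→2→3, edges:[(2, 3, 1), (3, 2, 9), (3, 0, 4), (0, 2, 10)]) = 11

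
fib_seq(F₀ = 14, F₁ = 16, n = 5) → F_2 = F_1 + F_0 = 30
F_3 = F_2 + F_1 = 46
F_4 = F_3 + F_2 = 76
= [14, 16, 30, 46, 76]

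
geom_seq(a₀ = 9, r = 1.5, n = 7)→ [9.0, 13.5, 20.25, 30.375, 45.5625, 68.34375, 102.515625]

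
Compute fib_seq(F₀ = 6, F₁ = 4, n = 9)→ [6, 4, 10, 14, 24, 38, 62, 100, 162]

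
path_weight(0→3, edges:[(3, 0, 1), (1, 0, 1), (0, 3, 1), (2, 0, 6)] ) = w(0→3)=1
= 1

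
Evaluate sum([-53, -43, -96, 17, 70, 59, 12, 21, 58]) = 45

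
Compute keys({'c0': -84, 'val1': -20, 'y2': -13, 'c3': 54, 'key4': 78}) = ['c0', 'val1', 'y2', 'c3', 'key4']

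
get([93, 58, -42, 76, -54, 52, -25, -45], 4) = -54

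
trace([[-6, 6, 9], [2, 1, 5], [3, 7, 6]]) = 1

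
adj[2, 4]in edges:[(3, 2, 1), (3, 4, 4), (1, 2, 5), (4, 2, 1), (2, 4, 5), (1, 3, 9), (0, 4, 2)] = 5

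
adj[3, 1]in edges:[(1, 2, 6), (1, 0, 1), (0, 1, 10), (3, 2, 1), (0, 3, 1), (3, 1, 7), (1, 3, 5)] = 7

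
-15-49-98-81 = -243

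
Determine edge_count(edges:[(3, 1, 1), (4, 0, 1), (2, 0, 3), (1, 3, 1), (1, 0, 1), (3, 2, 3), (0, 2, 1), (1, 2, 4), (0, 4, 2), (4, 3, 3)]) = 10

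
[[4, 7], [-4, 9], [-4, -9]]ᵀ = [[4, -4, -4], [7, 9, -9]]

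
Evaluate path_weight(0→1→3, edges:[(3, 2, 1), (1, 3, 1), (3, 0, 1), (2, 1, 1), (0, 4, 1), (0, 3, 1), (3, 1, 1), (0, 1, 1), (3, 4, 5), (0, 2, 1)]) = w(0→1)=1 + w(1→3)=1
= 2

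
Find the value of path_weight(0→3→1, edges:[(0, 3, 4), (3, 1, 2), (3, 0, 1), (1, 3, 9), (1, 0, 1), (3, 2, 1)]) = w(0→3)=4 + w(3→1)=2
= 6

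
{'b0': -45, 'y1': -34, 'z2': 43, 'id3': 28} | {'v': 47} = {'b0': -45, 'y1': -34, 'z2': 43, 'id3': 28, 'v': 47}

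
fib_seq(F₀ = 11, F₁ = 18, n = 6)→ F_2 = F_1 + F_0 = 29
F_3 = F_2 + F_1 = 47
F_4 = F_3 + F_2 = 76
...
= [11, 18, 29, 47, 76, 123]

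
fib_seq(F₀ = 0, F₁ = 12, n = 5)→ F_2 = F_1 + F_0 = 12
F_3 = F_2 + F_1 = 24
F_4 = F_3 + F_2 = 36
= [0, 12, 12, 24, 36]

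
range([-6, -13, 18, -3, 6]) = 31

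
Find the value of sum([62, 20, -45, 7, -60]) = -16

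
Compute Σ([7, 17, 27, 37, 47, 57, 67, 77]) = 336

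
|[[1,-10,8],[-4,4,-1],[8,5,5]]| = (1)*(1)*det([[4, -1], [5, 5]]) + (-1)*(-10)*det([[-4, -1], [8, 5]]) + (1)*(8)*det([[-4, 4], [8, 5]])
= 25 + -120 + -416
= -511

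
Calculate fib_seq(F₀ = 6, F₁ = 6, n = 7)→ [6, 6, 12, 18, 30, 48, 78]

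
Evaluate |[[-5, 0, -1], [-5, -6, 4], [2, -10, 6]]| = (1)*(-5)*det([[-6, 4], [-10, 6]]) + (-1)*(0)*det([[-5, 4], [2, 6]]) + (1)*(-1)*det([[-5, -6], [2, -10]])
= -20 + 0 + -62
= -82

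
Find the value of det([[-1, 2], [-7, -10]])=(-1)*(-10) - (2)*(-7)
= 24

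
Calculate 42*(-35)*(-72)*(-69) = -7302960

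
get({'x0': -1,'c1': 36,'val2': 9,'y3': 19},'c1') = 36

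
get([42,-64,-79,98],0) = 42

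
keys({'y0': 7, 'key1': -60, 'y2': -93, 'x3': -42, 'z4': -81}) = ['y0', 'key1', 'y2', 'x3', 'z4']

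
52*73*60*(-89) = -20270640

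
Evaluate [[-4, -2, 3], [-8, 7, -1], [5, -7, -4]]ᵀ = [[-4, -8, 5], [-2, 7, -7], [3, -1, -4]]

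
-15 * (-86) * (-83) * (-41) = 4389870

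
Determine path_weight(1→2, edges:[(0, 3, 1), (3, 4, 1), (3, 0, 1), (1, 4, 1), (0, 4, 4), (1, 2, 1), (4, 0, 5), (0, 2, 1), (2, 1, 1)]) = 1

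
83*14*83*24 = 2314704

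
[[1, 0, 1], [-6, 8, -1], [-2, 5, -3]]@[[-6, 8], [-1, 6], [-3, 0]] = [[-9, 8], [31, 0], [16, 14]]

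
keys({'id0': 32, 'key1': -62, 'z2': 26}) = ['id0', 'key1', 'z2']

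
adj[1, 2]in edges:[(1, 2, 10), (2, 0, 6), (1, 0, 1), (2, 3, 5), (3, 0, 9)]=10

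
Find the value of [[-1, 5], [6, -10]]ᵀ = [[-1, 6], [5, -10]]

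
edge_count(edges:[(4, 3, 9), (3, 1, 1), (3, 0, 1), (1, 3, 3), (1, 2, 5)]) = 5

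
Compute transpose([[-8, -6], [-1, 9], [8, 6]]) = [[-8, -1, 8], [-6, 9, 6]]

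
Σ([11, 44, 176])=11 + 44 + 176
= 231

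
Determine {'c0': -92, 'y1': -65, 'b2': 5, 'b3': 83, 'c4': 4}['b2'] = 5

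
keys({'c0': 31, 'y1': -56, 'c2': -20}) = ['c0', 'y1', 'c2']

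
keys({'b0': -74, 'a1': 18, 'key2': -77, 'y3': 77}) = ['b0', 'a1', 'key2', 'y3']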